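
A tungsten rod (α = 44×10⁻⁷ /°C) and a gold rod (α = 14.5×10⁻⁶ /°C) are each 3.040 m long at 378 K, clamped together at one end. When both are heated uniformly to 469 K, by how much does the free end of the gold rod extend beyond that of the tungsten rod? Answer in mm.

2.79 mm

ΔT = 91 K
tungsten: ΔL = 44×10⁻⁷ × 3.040 m × 91 = 1.2172×10⁻³ m = 1.2172 mm
gold: ΔL = 14.5×10⁻⁶ × 3.040 m × 91 = 4.0113×10⁻³ m = 4.0113 mm
difference = 4.0113 − 1.2172 = 2.7941 mm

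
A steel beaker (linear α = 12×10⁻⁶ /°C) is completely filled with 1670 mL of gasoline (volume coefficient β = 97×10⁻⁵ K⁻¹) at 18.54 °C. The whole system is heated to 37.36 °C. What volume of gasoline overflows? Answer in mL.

The beaker also expands: β_container ≈ 3α = 3.6×10⁻⁵ /K
Net overflow = V₀(β_liq − 3α_cont)ΔT
β − 3α = 9.70×10⁻⁴ − 3.6×10⁻⁵ = 9.34×10⁻⁴ /K; ΔT = 18.82 K
ΔV = 1670 × 9.34×10⁻⁴ × 18.82 = 29.4 mL

29.4 mL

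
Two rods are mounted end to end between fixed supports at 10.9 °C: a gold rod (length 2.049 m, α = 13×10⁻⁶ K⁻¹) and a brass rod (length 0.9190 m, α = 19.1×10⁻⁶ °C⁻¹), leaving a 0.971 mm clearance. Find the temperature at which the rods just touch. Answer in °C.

α₁L₁ = 2.6637×10⁻⁵ m/K, α₂L₂ = 1.75529×10⁻⁵ m/K → total 4.41899×10⁻⁵ m/K
ΔT = g/(α₁L₁+α₂L₂) = 9.71×10⁻⁴ / 4.41899×10⁻⁵ = 21.973 K
T = 10.9 + 21.973 = 32.873 °C

T = 32.9 °C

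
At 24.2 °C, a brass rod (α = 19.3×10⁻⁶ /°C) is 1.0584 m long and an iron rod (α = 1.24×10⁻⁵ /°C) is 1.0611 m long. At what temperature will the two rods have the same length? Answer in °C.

L₁(1 + α₁ΔT) = L₂(1 + α₂ΔT) ⇒ ΔT = (L₂ − L₁)/(α₁L₁ − α₂L₂)
L₂ − L₁ = 1.0611 − 1.0584 = 2.70×10⁻³ m
α₁L₁ − α₂L₂ = 19.3×10⁻⁶×1.0584 − 1.24×10⁻⁵×1.0611 = 7.26948×10⁻⁶ m/K
ΔT = 2.70×10⁻³ / 7.26948×10⁻⁶ = 371.416 K
T = 24.2 + 371.416 = 395.616 °C

T = 395.6 °C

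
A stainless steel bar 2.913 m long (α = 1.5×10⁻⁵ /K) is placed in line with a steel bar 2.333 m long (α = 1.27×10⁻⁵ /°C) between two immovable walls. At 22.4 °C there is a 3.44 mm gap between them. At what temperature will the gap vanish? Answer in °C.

T = 69.3 °C

α₁L₁ = 4.3695×10⁻⁵ m/K, α₂L₂ = 2.96291×10⁻⁵ m/K → total 7.33241×10⁻⁵ m/K
ΔT = g/(α₁L₁+α₂L₂) = 3.44×10⁻³ / 7.33241×10⁻⁵ = 46.915 K
T = 22.4 + 46.915 = 69.315 °C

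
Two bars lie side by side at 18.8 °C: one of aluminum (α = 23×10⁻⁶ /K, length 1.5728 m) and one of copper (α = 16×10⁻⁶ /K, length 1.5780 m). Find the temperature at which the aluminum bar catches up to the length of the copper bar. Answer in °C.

L₁(1 + α₁ΔT) = L₂(1 + α₂ΔT) ⇒ ΔT = (L₂ − L₁)/(α₁L₁ − α₂L₂)
L₂ − L₁ = 1.5780 − 1.5728 = 5.20×10⁻³ m
α₁L₁ − α₂L₂ = 23×10⁻⁶×1.5728 − 16×10⁻⁶×1.5780 = 1.09264×10⁻⁵ m/K
ΔT = 5.20×10⁻³ / 1.09264×10⁻⁵ = 475.912 K
T = 18.8 + 475.912 = 494.712 °C

T = 494.7 °C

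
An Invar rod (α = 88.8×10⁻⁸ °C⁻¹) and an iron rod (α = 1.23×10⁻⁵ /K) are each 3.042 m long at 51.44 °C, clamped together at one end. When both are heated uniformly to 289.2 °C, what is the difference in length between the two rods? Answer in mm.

8.25 mm

ΔT = 237.76 K
Invar: ΔL = 88.8×10⁻⁸ × 3.042 m × 237.76 = 6.4226×10⁻⁴ m = 0.64226 mm
iron: ΔL = 1.23×10⁻⁵ × 3.042 m × 237.76 = 8.8962×10⁻³ m = 8.8962 mm
difference = 8.8962 − 0.64226 = 8.25394 mm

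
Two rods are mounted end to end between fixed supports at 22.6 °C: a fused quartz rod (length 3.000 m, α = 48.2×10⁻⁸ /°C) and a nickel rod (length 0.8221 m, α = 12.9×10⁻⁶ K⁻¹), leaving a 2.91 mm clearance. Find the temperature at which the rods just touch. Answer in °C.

T = 264 °C

α₁L₁ = 1.446×10⁻⁶ m/K, α₂L₂ = 1.060509×10⁻⁵ m/K → total 1.205109×10⁻⁵ m/K
ΔT = g/(α₁L₁+α₂L₂) = 2.91×10⁻³ / 1.205109×10⁻⁵ = 241.47 K
T = 22.6 + 241.47 = 264.07 °C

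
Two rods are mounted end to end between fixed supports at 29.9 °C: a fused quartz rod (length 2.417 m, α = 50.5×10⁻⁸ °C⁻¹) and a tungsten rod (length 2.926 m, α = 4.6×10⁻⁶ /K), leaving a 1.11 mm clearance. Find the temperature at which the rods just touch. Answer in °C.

Gap closes when ΔL₁ + ΔL₂ = 1.11 mm = 1.11×10⁻³ m
(α₁L₁ + α₂L₂)ΔT = g
α₁L₁ + α₂L₂ = 50.5×10⁻⁸×2.417 + 4.6×10⁻⁶×2.926 = 1.4680185×10⁻⁵ m/K
ΔT = 1.11×10⁻³ / 1.4680185×10⁻⁵ = 75.61 K
T = 29.9 + 75.61 = 105.51 °C

T = 106 °C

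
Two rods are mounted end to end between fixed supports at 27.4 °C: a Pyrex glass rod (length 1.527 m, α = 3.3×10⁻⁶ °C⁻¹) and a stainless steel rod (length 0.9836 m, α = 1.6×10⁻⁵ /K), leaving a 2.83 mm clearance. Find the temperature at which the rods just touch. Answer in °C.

Gap closes when ΔL₁ + ΔL₂ = 2.83 mm = 2.83×10⁻³ m
(α₁L₁ + α₂L₂)ΔT = g
α₁L₁ + α₂L₂ = 3.3×10⁻⁶×1.527 + 1.6×10⁻⁵×0.9836 = 2.07767×10⁻⁵ m/K
ΔT = 2.83×10⁻³ / 2.07767×10⁻⁵ = 136.21 K
T = 27.4 + 136.21 = 163.61 °C

T = 164 °C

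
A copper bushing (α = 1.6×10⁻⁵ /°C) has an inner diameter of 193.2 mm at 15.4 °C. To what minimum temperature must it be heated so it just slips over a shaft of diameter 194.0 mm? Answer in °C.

T = 274 °C

Required Δd = 194.0 − 193.2 = 0.8 mm
Δd = αd₀ΔT ⇒ ΔT = Δd/(αd₀) = 0.8 / (1.6×10⁻⁵ × 193.2) = 258.80 K
T_min = 15.4 + 258.80 = 274.20 °C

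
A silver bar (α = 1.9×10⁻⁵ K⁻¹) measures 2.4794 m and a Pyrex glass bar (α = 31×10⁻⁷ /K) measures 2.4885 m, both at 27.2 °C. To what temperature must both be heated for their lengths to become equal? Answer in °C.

L₁(1 + α₁ΔT) = L₂(1 + α₂ΔT) ⇒ ΔT = (L₂ − L₁)/(α₁L₁ − α₂L₂)
L₂ − L₁ = 2.4885 − 2.4794 = 9.10×10⁻³ m
α₁L₁ − α₂L₂ = 1.9×10⁻⁵×2.4794 − 31×10⁻⁷×2.4885 = 3.939425×10⁻⁵ m/K
ΔT = 9.10×10⁻³ / 3.939425×10⁻⁵ = 230.998 K
T = 27.2 + 230.998 = 258.198 °C

T = 258.2 °C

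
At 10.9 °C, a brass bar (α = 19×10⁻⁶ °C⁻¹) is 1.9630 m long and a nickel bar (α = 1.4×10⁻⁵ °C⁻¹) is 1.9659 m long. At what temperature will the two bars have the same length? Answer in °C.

T = 307.6 °C

L₁(1 + α₁ΔT) = L₂(1 + α₂ΔT) ⇒ ΔT = (L₂ − L₁)/(α₁L₁ − α₂L₂)
L₂ − L₁ = 1.9659 − 1.9630 = 2.90×10⁻³ m
α₁L₁ − α₂L₂ = 19×10⁻⁶×1.9630 − 1.4×10⁻⁵×1.9659 = 9.7744×10⁻⁶ m/K
ΔT = 2.90×10⁻³ / 9.7744×10⁻⁶ = 296.693 K
T = 10.9 + 296.693 = 307.593 °C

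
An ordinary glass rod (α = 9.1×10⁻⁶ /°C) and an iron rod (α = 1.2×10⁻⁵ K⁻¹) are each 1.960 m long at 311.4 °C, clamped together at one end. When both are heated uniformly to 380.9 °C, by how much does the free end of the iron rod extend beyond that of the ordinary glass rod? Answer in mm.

ΔT = 69.5 K
ordinary glass: ΔL = 9.1×10⁻⁶ × 1.960 m × 69.5 = 1.2396×10⁻³ m = 1.2396 mm
iron: ΔL = 1.2×10⁻⁵ × 1.960 m × 69.5 = 1.6346×10⁻³ m = 1.6346 mm
difference = 1.6346 − 1.2396 = 0.3950 mm

0.395 mm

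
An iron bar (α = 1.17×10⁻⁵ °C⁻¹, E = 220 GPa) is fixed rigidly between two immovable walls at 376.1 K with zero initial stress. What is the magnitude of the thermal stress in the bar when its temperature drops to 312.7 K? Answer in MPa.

Fully constrained: the free strain ε = αΔT is blocked, so σ = Eε = EαΔT.
|ΔT| = 63.4 K
σ = 220×10⁹ × 1.17×10⁻⁵ × 63.4 = 1.63×10⁸ Pa

σ = 163 MPa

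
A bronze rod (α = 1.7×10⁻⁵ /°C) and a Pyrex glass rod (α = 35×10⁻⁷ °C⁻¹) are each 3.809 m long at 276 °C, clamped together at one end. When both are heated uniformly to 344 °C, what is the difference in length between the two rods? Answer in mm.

3.50 mm

ΔT = 68 K
bronze: ΔL = 1.7×10⁻⁵ × 3.809 m × 68 = 4.4032×10⁻³ m = 4.4032 mm
Pyrex glass: ΔL = 35×10⁻⁷ × 3.809 m × 68 = 9.0654×10⁻⁴ m = 0.90654 mm
difference = 4.4032 − 0.90654 = 3.49666 mm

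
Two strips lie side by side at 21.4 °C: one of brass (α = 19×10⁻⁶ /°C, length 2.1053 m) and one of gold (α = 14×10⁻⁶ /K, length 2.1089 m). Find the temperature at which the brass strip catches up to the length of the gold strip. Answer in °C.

L₁(1 + α₁ΔT) = L₂(1 + α₂ΔT) ⇒ ΔT = (L₂ − L₁)/(α₁L₁ − α₂L₂)
L₂ − L₁ = 2.1089 − 2.1053 = 3.60×10⁻³ m
α₁L₁ − α₂L₂ = 19×10⁻⁶×2.1053 − 14×10⁻⁶×2.1089 = 1.04761×10⁻⁵ m/K
ΔT = 3.60×10⁻³ / 1.04761×10⁻⁵ = 343.639 K
T = 21.4 + 343.639 = 365.039 °C

T = 365.0 °C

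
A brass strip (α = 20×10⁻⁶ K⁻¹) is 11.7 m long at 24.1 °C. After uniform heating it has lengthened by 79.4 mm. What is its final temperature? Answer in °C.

T = 363 °C

ΔL = αL₀ΔT ⇒ ΔT = ΔL / (αL₀)
ΔT = 79.4×10⁻³ m / (20×10⁻⁶ × 11.7 m) = 339.32 K
T = 24.1 + 339.32 = 363.42 °C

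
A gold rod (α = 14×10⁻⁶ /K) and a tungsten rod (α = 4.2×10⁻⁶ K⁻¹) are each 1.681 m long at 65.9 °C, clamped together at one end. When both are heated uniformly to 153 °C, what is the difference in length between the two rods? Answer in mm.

1.43 mm

ΔT = 87.1 K
gold: ΔL = 14×10⁻⁶ × 1.681 m × 87.1 = 2.0498×10⁻³ m = 2.0498 mm
tungsten: ΔL = 4.2×10⁻⁶ × 1.681 m × 87.1 = 6.1494×10⁻⁴ m = 0.61494 mm
difference = 2.0498 − 0.61494 = 1.43486 mm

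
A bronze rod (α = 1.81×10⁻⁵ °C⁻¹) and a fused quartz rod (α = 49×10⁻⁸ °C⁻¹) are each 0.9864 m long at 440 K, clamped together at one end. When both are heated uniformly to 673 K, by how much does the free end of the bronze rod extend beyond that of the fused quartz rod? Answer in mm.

ΔT = 233 K
bronze: ΔL = 1.81×10⁻⁵ × 0.9864 m × 233 = 4.1599×10⁻³ m = 4.1599 mm
fused quartz: ΔL = 49×10⁻⁸ × 0.9864 m × 233 = 1.1262×10⁻⁴ m = 0.11262 mm
difference = 4.1599 − 0.11262 = 4.04728 mm

4.05 mm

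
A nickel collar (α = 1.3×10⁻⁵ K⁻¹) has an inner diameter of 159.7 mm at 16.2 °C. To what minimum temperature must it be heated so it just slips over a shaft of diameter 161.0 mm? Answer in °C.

Required Δd = 161.0 − 159.7 = 1.3 mm
Δd = αd₀ΔT ⇒ ΔT = Δd/(αd₀) = 1.3 / (1.3×10⁻⁵ × 159.7) = 626.17 K
T_min = 16.2 + 626.17 = 642.37 °C

T = 642 °C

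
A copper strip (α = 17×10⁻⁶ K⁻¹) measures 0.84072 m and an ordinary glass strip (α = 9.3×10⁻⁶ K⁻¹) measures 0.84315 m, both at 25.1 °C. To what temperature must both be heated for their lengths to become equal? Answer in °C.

L₁(1 + α₁ΔT) = L₂(1 + α₂ΔT) ⇒ ΔT = (L₂ − L₁)/(α₁L₁ − α₂L₂)
L₂ − L₁ = 0.84315 − 0.84072 = 2.43×10⁻³ m
α₁L₁ − α₂L₂ = 17×10⁻⁶×0.84072 − 9.3×10⁻⁶×0.84315 = 6.450945×10⁻⁶ m/K
ΔT = 2.43×10⁻³ / 6.450945×10⁻⁶ = 376.689 K
T = 25.1 + 376.689 = 401.789 °C

T = 401.8 °C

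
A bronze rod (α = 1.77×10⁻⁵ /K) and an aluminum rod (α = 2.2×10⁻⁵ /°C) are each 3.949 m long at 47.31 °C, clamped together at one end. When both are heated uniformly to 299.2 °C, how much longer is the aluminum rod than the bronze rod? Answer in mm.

ΔT = 251.89 K
bronze: ΔL = 1.77×10⁻⁵ × 3.949 m × 251.89 = 1.7606×10⁻² m = 17.606 mm
aluminum: ΔL = 2.2×10⁻⁵ × 3.949 m × 251.89 = 2.1884×10⁻² m = 21.884 mm
difference = 21.884 − 17.606 = 4.278 mm

4.28 mm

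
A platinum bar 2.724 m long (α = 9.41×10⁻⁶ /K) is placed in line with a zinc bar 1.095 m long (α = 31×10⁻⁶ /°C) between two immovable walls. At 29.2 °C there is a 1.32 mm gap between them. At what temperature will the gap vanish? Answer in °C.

T = 51.4 °C

Gap closes when ΔL₁ + ΔL₂ = 1.32 mm = 1.32×10⁻³ m
(α₁L₁ + α₂L₂)ΔT = g
α₁L₁ + α₂L₂ = 9.41×10⁻⁶×2.724 + 31×10⁻⁶×1.095 = 5.957784×10⁻⁵ m/K
ΔT = 1.32×10⁻³ / 5.957784×10⁻⁵ = 22.156 K
T = 29.2 + 22.156 = 51.356 °C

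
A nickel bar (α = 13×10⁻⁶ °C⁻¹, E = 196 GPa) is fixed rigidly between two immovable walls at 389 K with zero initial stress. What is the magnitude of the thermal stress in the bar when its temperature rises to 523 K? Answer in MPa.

Fully constrained: the free strain ε = αΔT is blocked, so σ = Eε = EαΔT.
|ΔT| = 134 K
σ = 196×10⁹ × 13×10⁻⁶ × 134 = 3.41×10⁸ Pa

σ = 341 MPa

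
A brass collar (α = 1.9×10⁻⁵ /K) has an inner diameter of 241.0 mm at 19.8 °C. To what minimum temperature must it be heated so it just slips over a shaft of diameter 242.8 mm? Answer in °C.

Required Δd = 242.8 − 241.0 = 1.8 mm
Δd = αd₀ΔT ⇒ ΔT = Δd/(αd₀) = 1.8 / (1.9×10⁻⁵ × 241.0) = 393.10 K
T_min = 19.8 + 393.10 = 412.90 °C

T = 413 °C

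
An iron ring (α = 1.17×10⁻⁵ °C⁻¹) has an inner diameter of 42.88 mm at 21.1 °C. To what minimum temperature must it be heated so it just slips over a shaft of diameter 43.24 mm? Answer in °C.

T = 739 °C

Required Δd = 43.24 − 42.88 = 0.36 mm
Δd = αd₀ΔT ⇒ ΔT = Δd/(αd₀) = 0.36 / (1.17×10⁻⁵ × 42.88) = 717.57 K
T_min = 21.1 + 717.57 = 738.67 °C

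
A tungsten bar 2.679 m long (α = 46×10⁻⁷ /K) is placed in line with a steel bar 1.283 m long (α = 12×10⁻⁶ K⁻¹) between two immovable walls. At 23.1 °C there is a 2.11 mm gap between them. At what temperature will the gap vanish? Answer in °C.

T = 99.2 °C

Gap closes when ΔL₁ + ΔL₂ = 2.11 mm = 2.11×10⁻³ m
(α₁L₁ + α₂L₂)ΔT = g
α₁L₁ + α₂L₂ = 46×10⁻⁷×2.679 + 12×10⁻⁶×1.283 = 2.77194×10⁻⁵ m/K
ΔT = 2.11×10⁻³ / 2.77194×10⁻⁵ = 76.120 K
T = 23.1 + 76.120 = 99.220 °C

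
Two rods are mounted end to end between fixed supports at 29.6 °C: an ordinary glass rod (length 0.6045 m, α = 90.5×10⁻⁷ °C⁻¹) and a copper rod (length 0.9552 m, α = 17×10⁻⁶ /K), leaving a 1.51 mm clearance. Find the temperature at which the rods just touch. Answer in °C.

α₁L₁ = 5.470725×10⁻⁶ m/K, α₂L₂ = 1.62384×10⁻⁵ m/K → total 2.1709125×10⁻⁵ m/K
ΔT = g/(α₁L₁+α₂L₂) = 1.51×10⁻³ / 2.1709125×10⁻⁵ = 69.556 K
T = 29.6 + 69.556 = 99.156 °C

T = 99.2 °C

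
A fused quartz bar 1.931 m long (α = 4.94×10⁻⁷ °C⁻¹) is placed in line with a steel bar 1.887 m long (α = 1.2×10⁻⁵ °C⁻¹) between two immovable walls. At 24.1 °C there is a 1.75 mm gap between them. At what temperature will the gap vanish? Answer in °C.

α₁L₁ = 9.53914×10⁻⁷ m/K, α₂L₂ = 2.2644×10⁻⁵ m/K → total 2.3597914×10⁻⁵ m/K
ΔT = g/(α₁L₁+α₂L₂) = 1.75×10⁻³ / 2.3597914×10⁻⁵ = 74.159 K
T = 24.1 + 74.159 = 98.259 °C

T = 98.3 °C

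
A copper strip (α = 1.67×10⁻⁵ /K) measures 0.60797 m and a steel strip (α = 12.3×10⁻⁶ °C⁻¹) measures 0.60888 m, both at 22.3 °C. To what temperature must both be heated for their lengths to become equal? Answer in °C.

T = 363.9 °C

Equal length when α₁L₁ΔT − α₂L₂ΔT = L₂ − L₁ = 9.10×10⁻⁴ m
α₁L₁ = 1.0153099×10⁻⁵, α₂L₂ = 7.489224×10⁻⁶ → Δ(αL) = 2.663875×10⁻⁶ m/K
ΔT = 9.10×10⁻⁴ / 2.663875×10⁻⁶ = 341.608 K, so T = 22.3 + 341.608 = 363.908 °C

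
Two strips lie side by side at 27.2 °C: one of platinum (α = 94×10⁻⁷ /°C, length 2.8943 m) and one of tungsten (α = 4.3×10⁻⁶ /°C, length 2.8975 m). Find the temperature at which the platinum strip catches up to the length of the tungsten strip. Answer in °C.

T = 244.2 °C

Equal length when α₁L₁ΔT − α₂L₂ΔT = L₂ − L₁ = 3.20×10⁻³ m
α₁L₁ = 2.720642×10⁻⁵, α₂L₂ = 1.245925×10⁻⁵ → Δ(αL) = 1.474717×10⁻⁵ m/K
ΔT = 3.20×10⁻³ / 1.474717×10⁻⁵ = 216.991 K, so T = 27.2 + 216.991 = 244.191 °C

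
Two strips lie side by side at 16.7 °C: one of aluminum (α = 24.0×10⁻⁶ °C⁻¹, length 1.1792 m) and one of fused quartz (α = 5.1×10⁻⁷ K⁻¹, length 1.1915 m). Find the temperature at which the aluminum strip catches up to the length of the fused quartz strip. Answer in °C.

T = 460.9 °C

Equal length when α₁L₁ΔT − α₂L₂ΔT = L₂ − L₁ = 1.23×10⁻² m
α₁L₁ = 2.83008×10⁻⁵, α₂L₂ = 6.07665×10⁻⁷ → Δ(αL) = 2.7693135×10⁻⁵ m/K
ΔT = 1.23×10⁻² / 2.7693135×10⁻⁵ = 444.153 K, so T = 16.7 + 444.153 = 460.853 °C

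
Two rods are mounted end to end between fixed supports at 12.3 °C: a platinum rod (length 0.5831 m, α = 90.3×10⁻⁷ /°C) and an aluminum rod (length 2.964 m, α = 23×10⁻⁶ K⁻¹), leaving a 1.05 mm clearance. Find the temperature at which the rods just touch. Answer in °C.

T = 26.6 °C

Gap closes when ΔL₁ + ΔL₂ = 1.05 mm = 1.05×10⁻³ m
(α₁L₁ + α₂L₂)ΔT = g
α₁L₁ + α₂L₂ = 90.3×10⁻⁷×0.5831 + 23×10⁻⁶×2.964 = 7.3437393×10⁻⁵ m/K
ΔT = 1.05×10⁻³ / 7.3437393×10⁻⁵ = 14.298 K
T = 12.3 + 14.298 = 26.598 °C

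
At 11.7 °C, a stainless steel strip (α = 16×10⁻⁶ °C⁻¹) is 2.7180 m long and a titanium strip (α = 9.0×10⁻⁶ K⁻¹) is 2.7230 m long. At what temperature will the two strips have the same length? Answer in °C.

L₁(1 + α₁ΔT) = L₂(1 + α₂ΔT) ⇒ ΔT = (L₂ − L₁)/(α₁L₁ − α₂L₂)
L₂ − L₁ = 2.7230 − 2.7180 = 5.00×10⁻³ m
α₁L₁ − α₂L₂ = 16×10⁻⁶×2.7180 − 9.0×10⁻⁶×2.7230 = 1.8981×10⁻⁵ m/K
ΔT = 5.00×10⁻³ / 1.8981×10⁻⁵ = 263.421 K
T = 11.7 + 263.421 = 275.121 °C

T = 275.1 °C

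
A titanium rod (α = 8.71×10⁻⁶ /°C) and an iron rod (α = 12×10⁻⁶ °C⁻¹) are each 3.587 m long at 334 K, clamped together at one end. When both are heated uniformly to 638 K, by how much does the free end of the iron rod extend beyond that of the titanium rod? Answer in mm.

ΔT = 304 K
titanium: ΔL = 8.71×10⁻⁶ × 3.587 m × 304 = 9.4978×10⁻³ m = 9.4978 mm
iron: ΔL = 12×10⁻⁶ × 3.587 m × 304 = 1.3085×10⁻² m = 13.085 mm
difference = 13.085 − 9.4978 = 3.5872 mm

3.59 mm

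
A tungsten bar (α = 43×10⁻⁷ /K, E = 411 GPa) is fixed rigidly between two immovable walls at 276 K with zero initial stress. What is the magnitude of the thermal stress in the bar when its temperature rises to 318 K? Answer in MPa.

σ = 74.2 MPa

Fully constrained: the free strain ε = αΔT is blocked, so σ = Eε = EαΔT.
|ΔT| = 42 K
σ = 411×10⁹ × 43×10⁻⁷ × 42 = 7.42×10⁷ Pa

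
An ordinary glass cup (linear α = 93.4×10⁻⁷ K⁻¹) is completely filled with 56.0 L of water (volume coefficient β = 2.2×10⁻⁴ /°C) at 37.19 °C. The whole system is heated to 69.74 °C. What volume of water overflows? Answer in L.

0.350 L

The cup also expands: β_container ≈ 3α = 2.802×10⁻⁵ /K
Net overflow = V₀(β_liq − 3α_cont)ΔT
β − 3α = 2.20×10⁻⁴ − 2.802×10⁻⁵ = 1.9198×10⁻⁴ /K; ΔT = 32.55 K
ΔV = 56.0 × 1.9198×10⁻⁴ × 32.55 = 0.350 L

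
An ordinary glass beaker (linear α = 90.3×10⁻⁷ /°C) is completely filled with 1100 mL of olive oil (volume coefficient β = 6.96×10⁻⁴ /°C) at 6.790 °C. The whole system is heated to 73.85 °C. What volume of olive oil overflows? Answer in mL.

The beaker also expands: β_container ≈ 3α = 2.709×10⁻⁵ /K
Net overflow = V₀(β_liq − 3α_cont)ΔT
β − 3α = 6.96×10⁻⁴ − 2.709×10⁻⁵ = 6.6891×10⁻⁴ /K; ΔT = 67.060 K
ΔV = 1100 × 6.6891×10⁻⁴ × 67.060 = 49.3 mL

49.3 mL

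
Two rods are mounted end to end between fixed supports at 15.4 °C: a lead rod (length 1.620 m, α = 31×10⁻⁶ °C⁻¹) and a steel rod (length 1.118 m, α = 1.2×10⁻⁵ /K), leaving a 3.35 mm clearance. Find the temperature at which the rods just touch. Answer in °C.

T = 68.0 °C

Gap closes when ΔL₁ + ΔL₂ = 3.35 mm = 3.35×10⁻³ m
(α₁L₁ + α₂L₂)ΔT = g
α₁L₁ + α₂L₂ = 31×10⁻⁶×1.620 + 1.2×10⁻⁵×1.118 = 6.3636×10⁻⁵ m/K
ΔT = 3.35×10⁻³ / 6.3636×10⁻⁵ = 52.643 K
T = 15.4 + 52.643 = 68.043 °C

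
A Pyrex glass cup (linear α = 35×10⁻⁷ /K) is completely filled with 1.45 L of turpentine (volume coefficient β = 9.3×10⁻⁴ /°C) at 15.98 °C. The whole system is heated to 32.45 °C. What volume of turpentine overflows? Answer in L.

The cup also expands: β_container ≈ 3α = 1.05×10⁻⁵ /K
Net overflow = V₀(β_liq − 3α_cont)ΔT
β − 3α = 9.30×10⁻⁴ − 1.05×10⁻⁵ = 9.195×10⁻⁴ /K; ΔT = 16.47 K
ΔV = 1.45 × 9.195×10⁻⁴ × 16.47 = 0.0220 L

0.0220 L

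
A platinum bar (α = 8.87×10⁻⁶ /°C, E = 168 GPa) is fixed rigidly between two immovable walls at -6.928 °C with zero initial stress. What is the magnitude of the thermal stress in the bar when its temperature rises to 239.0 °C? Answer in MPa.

σ = 366 MPa

Fully constrained: the free strain ε = αΔT is blocked, so σ = Eε = EαΔT.
|ΔT| = 245.928 K
σ = 168×10⁹ × 8.87×10⁻⁶ × 245.928 = 3.66×10⁸ Pa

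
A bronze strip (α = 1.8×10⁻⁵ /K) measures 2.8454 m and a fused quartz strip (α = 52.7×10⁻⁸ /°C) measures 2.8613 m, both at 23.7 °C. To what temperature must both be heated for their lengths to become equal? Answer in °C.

T = 343.6 °C

L₁(1 + α₁ΔT) = L₂(1 + α₂ΔT) ⇒ ΔT = (L₂ − L₁)/(α₁L₁ − α₂L₂)
L₂ − L₁ = 2.8613 − 2.8454 = 1.59×10⁻² m
α₁L₁ − α₂L₂ = 1.8×10⁻⁵×2.8454 − 52.7×10⁻⁸×2.8613 = 4.97092949×10⁻⁵ m/K
ΔT = 1.59×10⁻² / 4.97092949×10⁻⁵ = 319.860 K
T = 23.7 + 319.860 = 343.560 °C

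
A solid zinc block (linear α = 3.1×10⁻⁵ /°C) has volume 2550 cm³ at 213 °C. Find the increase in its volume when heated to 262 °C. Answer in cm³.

Isotropic solid: β ≈ 3α = 9.3×10⁻⁵ /K; ΔT = 49 K
ΔV = 3αV₀ΔT = 3(3.1×10⁻⁵)(2550)(49) = 11.6 cm³

ΔV = 11.6 cm³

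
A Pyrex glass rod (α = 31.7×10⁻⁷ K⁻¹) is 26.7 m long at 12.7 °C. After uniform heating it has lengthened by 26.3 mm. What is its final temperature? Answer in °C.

T = 323 °C

ΔL = αL₀ΔT ⇒ ΔT = ΔL / (αL₀)
ΔT = 26.3×10⁻³ m / (31.7×10⁻⁷ × 26.7 m) = 310.73 K
T = 12.7 + 310.73 = 323.43 °C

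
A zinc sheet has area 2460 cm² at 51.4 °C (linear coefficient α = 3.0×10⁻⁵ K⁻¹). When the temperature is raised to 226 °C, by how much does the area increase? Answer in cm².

Area coefficient ≈ 2α; |ΔT| = 174.6 K
ΔA = 2αA₀ΔT = 2(3.0×10⁻⁵)(2460)(174.6) = 25.8 cm²

ΔA = 25.8 cm²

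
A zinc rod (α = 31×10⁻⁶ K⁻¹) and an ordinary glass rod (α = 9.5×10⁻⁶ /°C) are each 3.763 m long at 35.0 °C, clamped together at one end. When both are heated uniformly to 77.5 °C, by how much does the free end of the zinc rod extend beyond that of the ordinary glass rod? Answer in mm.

ΔT = 42.5 K
zinc: ΔL = 31×10⁻⁶ × 3.763 m × 42.5 = 4.9578×10⁻³ m = 4.9578 mm
ordinary glass: ΔL = 9.5×10⁻⁶ × 3.763 m × 42.5 = 1.5193×10⁻³ m = 1.5193 mm
difference = 4.9578 − 1.5193 = 3.4385 mm

3.44 mm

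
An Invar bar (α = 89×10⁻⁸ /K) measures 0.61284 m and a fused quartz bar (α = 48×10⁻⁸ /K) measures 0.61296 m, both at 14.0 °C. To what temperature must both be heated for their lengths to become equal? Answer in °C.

Equal length when α₁L₁ΔT − α₂L₂ΔT = L₂ − L₁ = 1.20×10⁻⁴ m
α₁L₁ = 5.454276×10⁻⁷, α₂L₂ = 2.942208×10⁻⁷ → Δ(αL) = 2.512068×10⁻⁷ m/K
ΔT = 1.20×10⁻⁴ / 2.512068×10⁻⁷ = 477.694 K, so T = 14.0 + 477.694 = 491.694 °C

T = 491.7 °C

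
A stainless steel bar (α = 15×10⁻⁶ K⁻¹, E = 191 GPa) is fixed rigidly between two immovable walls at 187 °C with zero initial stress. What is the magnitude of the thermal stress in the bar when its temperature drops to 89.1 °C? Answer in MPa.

Fully constrained: the free strain ε = αΔT is blocked, so σ = Eε = EαΔT.
|ΔT| = 97.9 K
σ = 191×10⁹ × 15×10⁻⁶ × 97.9 = 2.80×10⁸ Pa

σ = 280 MPa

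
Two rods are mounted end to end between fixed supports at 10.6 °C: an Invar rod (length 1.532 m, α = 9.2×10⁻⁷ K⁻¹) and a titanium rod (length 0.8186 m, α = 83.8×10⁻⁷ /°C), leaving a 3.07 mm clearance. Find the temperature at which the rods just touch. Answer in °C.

Gap closes when ΔL₁ + ΔL₂ = 3.07 mm = 3.07×10⁻³ m
(α₁L₁ + α₂L₂)ΔT = g
α₁L₁ + α₂L₂ = 9.2×10⁻⁷×1.532 + 83.8×10⁻⁷×0.8186 = 8.269308×10⁻⁶ m/K
ΔT = 3.07×10⁻³ / 8.269308×10⁻⁶ = 371.25 K
T = 10.6 + 371.25 = 381.85 °C

T = 382 °C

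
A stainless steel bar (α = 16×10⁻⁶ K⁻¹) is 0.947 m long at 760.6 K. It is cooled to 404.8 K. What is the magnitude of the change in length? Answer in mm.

|ΔT| = |404.8 − 760.6| = 355.8 K
ΔL = αL₀ΔT = (16×10⁻⁶)(0.947)(355.8) = 5.39×10⁻³ m

ΔL = 5.39 mm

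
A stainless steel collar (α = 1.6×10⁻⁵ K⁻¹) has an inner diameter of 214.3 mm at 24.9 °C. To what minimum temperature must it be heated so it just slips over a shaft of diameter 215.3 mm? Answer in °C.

Required Δd = 215.3 − 214.3 = 1.0 mm
Δd = αd₀ΔT ⇒ ΔT = Δd/(αd₀) = 1.0 / (1.6×10⁻⁵ × 214.3) = 291.65 K
T_min = 24.9 + 291.65 = 316.55 °C

T = 317 °C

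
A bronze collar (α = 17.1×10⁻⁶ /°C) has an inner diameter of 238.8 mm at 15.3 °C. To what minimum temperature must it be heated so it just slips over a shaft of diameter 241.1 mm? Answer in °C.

Required Δd = 241.1 − 238.8 = 2.3 mm
Δd = αd₀ΔT ⇒ ΔT = Δd/(αd₀) = 2.3 / (17.1×10⁻⁶ × 238.8) = 563.25 K
T_min = 15.3 + 563.25 = 578.55 °C

T = 579 °C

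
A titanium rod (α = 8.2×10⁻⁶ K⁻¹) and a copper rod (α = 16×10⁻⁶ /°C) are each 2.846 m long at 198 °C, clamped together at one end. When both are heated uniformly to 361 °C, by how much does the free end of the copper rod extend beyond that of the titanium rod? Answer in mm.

ΔT = 163 K
titanium: ΔL = 8.2×10⁻⁶ × 2.846 m × 163 = 3.8040×10⁻³ m = 3.8040 mm
copper: ΔL = 16×10⁻⁶ × 2.846 m × 163 = 7.4224×10⁻³ m = 7.4224 mm
difference = 7.4224 − 3.8040 = 3.6184 mm

3.62 mm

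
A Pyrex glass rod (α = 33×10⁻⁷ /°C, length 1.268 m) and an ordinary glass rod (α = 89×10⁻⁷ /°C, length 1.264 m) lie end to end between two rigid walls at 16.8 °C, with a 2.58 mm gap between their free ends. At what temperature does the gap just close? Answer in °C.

α₁L₁ = 4.1844×10⁻⁶ m/K, α₂L₂ = 1.12496×10⁻⁵ m/K → total 1.5434×10⁻⁵ m/K
ΔT = g/(α₁L₁+α₂L₂) = 2.58×10⁻³ / 1.5434×10⁻⁵ = 167.16 K
T = 16.8 + 167.16 = 183.96 °C

T = 184 °C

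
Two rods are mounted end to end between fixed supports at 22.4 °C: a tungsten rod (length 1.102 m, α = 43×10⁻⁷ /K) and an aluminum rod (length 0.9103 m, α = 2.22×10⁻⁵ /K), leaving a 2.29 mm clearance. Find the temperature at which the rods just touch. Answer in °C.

T = 114 °C

Gap closes when ΔL₁ + ΔL₂ = 2.29 mm = 2.29×10⁻³ m
(α₁L₁ + α₂L₂)ΔT = g
α₁L₁ + α₂L₂ = 43×10⁻⁷×1.102 + 2.22×10⁻⁵×0.9103 = 2.494726×10⁻⁵ m/K
ΔT = 2.29×10⁻³ / 2.494726×10⁻⁵ = 91.79 K
T = 22.4 + 91.79 = 114.19 °C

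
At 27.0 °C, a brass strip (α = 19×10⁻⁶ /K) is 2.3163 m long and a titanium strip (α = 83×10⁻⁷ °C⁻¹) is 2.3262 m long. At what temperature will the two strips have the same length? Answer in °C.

Equal length when α₁L₁ΔT − α₂L₂ΔT = L₂ − L₁ = 9.90×10⁻³ m
α₁L₁ = 4.40097×10⁻⁵, α₂L₂ = 1.930746×10⁻⁵ → Δ(αL) = 2.470224×10⁻⁵ m/K
ΔT = 9.90×10⁻³ / 2.470224×10⁻⁵ = 400.773 K, so T = 27.0 + 400.773 = 427.773 °C

T = 427.8 °C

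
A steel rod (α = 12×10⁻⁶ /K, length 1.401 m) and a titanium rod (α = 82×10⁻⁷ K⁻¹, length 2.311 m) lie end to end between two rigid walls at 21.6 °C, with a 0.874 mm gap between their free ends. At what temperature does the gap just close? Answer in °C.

T = 46.0 °C

Gap closes when ΔL₁ + ΔL₂ = 0.874 mm = 8.74×10⁻⁴ m
(α₁L₁ + α₂L₂)ΔT = g
α₁L₁ + α₂L₂ = 12×10⁻⁶×1.401 + 82×10⁻⁷×2.311 = 3.57622×10⁻⁵ m/K
ΔT = 8.74×10⁻⁴ / 3.57622×10⁻⁵ = 24.439 K
T = 21.6 + 24.439 = 46.039 °C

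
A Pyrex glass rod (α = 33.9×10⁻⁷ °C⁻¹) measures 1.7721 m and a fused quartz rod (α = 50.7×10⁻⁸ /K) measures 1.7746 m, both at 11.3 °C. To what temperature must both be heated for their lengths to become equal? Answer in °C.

T = 500.8 °C

Equal length when α₁L₁ΔT − α₂L₂ΔT = L₂ − L₁ = 2.50×10⁻³ m
α₁L₁ = 6.007419×10⁻⁶, α₂L₂ = 8.997222×10⁻⁷ → Δ(αL) = 5.1076968×10⁻⁶ m/K
ΔT = 2.50×10⁻³ / 5.1076968×10⁻⁶ = 489.457 K, so T = 11.3 + 489.457 = 500.757 °C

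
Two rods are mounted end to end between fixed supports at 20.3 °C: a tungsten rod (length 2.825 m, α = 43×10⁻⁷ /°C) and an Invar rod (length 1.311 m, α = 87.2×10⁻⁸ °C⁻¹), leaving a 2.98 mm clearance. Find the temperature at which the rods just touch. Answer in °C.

Gap closes when ΔL₁ + ΔL₂ = 2.98 mm = 2.98×10⁻³ m
(α₁L₁ + α₂L₂)ΔT = g
α₁L₁ + α₂L₂ = 43×10⁻⁷×2.825 + 87.2×10⁻⁸×1.311 = 1.3290692×10⁻⁵ m/K
ΔT = 2.98×10⁻³ / 1.3290692×10⁻⁵ = 224.22 K
T = 20.3 + 224.22 = 244.52 °C

T = 245 °C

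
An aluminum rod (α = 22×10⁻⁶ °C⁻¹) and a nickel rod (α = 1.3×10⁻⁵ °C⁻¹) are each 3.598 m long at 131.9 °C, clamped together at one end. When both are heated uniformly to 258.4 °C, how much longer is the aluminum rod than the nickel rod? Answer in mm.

4.10 mm

ΔT = 126.5 K
aluminum: ΔL = 22×10⁻⁶ × 3.598 m × 126.5 = 1.0013×10⁻² m = 10.013 mm
nickel: ΔL = 1.3×10⁻⁵ × 3.598 m × 126.5 = 5.9169×10⁻³ m = 5.9169 mm
difference = 10.013 − 5.9169 = 4.0961 mm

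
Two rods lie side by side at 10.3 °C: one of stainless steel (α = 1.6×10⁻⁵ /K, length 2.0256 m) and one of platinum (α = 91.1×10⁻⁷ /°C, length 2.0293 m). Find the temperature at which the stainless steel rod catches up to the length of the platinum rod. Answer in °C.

T = 276.1 °C

L₁(1 + α₁ΔT) = L₂(1 + α₂ΔT) ⇒ ΔT = (L₂ − L₁)/(α₁L₁ − α₂L₂)
L₂ − L₁ = 2.0293 − 2.0256 = 3.70×10⁻³ m
α₁L₁ − α₂L₂ = 1.6×10⁻⁵×2.0256 − 91.1×10⁻⁷×2.0293 = 1.3922677×10⁻⁵ m/K
ΔT = 3.70×10⁻³ / 1.3922677×10⁻⁵ = 265.753 K
T = 10.3 + 265.753 = 276.053 °C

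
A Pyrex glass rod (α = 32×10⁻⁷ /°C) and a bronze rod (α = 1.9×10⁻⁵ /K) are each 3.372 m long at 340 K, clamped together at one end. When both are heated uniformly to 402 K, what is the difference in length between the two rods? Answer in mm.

3.30 mm

ΔT = 62 K
Pyrex glass: ΔL = 32×10⁻⁷ × 3.372 m × 62 = 6.6900×10⁻⁴ m = 0.66900 mm
bronze: ΔL = 1.9×10⁻⁵ × 3.372 m × 62 = 3.9722×10⁻³ m = 3.9722 mm
difference = 3.9722 − 0.66900 = 3.3032 mm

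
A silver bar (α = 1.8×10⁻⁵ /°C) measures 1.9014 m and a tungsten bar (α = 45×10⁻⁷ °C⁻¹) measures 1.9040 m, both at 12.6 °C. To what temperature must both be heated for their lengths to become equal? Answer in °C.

T = 113.9 °C

L₁(1 + α₁ΔT) = L₂(1 + α₂ΔT) ⇒ ΔT = (L₂ − L₁)/(α₁L₁ − α₂L₂)
L₂ − L₁ = 1.9040 − 1.9014 = 2.60×10⁻³ m
α₁L₁ − α₂L₂ = 1.8×10⁻⁵×1.9014 − 45×10⁻⁷×1.9040 = 2.56572×10⁻⁵ m/K
ΔT = 2.60×10⁻³ / 2.56572×10⁻⁵ = 101.336 K
T = 12.6 + 101.336 = 113.936 °C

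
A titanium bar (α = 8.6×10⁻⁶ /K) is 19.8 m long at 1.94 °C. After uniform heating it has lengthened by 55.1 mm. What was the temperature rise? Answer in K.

ΔL = αL₀ΔT ⇒ ΔT = ΔL / (αL₀)
ΔT = 55.1×10⁻³ m / (8.6×10⁻⁶ × 19.8 m) = 323.58 K

ΔT = 324 K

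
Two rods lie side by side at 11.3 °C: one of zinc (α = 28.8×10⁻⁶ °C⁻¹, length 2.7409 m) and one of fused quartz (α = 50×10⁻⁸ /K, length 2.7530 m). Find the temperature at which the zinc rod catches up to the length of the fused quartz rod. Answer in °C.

L₁(1 + α₁ΔT) = L₂(1 + α₂ΔT) ⇒ ΔT = (L₂ − L₁)/(α₁L₁ − α₂L₂)
L₂ − L₁ = 2.7530 − 2.7409 = 1.21×10⁻² m
α₁L₁ − α₂L₂ = 28.8×10⁻⁶×2.7409 − 50×10⁻⁸×2.7530 = 7.756142×10⁻⁵ m/K
ΔT = 1.21×10⁻² / 7.756142×10⁻⁵ = 156.005 K
T = 11.3 + 156.005 = 167.305 °C

T = 167.3 °C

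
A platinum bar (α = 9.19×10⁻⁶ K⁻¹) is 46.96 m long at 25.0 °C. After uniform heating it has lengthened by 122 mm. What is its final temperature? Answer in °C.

T = 308 °C

ΔL = αL₀ΔT ⇒ ΔT = ΔL / (αL₀)
ΔT = 122×10⁻³ m / (9.19×10⁻⁶ × 46.96 m) = 282.69 K
T = 25.0 + 282.69 = 307.69 °C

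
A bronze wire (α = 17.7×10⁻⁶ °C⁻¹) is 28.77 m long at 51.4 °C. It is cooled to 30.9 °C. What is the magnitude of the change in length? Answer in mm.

|ΔT| = |30.9 − 51.4| = 20.5 K
ΔL = αL₀ΔT = (17.7×10⁻⁶)(28.77)(20.5) = 1.04×10⁻² m

ΔL = 10.4 mm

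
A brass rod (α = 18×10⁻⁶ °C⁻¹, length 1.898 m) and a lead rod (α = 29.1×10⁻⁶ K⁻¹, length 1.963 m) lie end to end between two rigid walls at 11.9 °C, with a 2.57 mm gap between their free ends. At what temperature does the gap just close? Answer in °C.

T = 40.1 °C

Gap closes when ΔL₁ + ΔL₂ = 2.57 mm = 2.57×10⁻³ m
(α₁L₁ + α₂L₂)ΔT = g
α₁L₁ + α₂L₂ = 18×10⁻⁶×1.898 + 29.1×10⁻⁶×1.963 = 9.12873×10⁻⁵ m/K
ΔT = 2.57×10⁻³ / 9.12873×10⁻⁵ = 28.153 K
T = 11.9 + 28.153 = 40.053 °C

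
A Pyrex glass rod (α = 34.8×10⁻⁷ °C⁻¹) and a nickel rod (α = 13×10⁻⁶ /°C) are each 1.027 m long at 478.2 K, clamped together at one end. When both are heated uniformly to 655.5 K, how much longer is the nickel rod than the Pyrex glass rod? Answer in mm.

1.73 mm

ΔT = 177.3 K
Pyrex glass: ΔL = 34.8×10⁻⁷ × 1.027 m × 177.3 = 6.3366×10⁻⁴ m = 0.63366 mm
nickel: ΔL = 13×10⁻⁶ × 1.027 m × 177.3 = 2.3671×10⁻³ m = 2.3671 mm
difference = 2.3671 − 0.63366 = 1.73344 mm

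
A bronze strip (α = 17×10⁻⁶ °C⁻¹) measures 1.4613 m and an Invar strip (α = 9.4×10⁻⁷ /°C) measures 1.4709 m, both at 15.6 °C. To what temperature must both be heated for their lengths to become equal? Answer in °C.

T = 424.8 °C

L₁(1 + α₁ΔT) = L₂(1 + α₂ΔT) ⇒ ΔT = (L₂ − L₁)/(α₁L₁ − α₂L₂)
L₂ − L₁ = 1.4709 − 1.4613 = 9.60×10⁻³ m
α₁L₁ − α₂L₂ = 17×10⁻⁶×1.4613 − 9.4×10⁻⁷×1.4709 = 2.3459454×10⁻⁵ m/K
ΔT = 9.60×10⁻³ / 2.3459454×10⁻⁵ = 409.217 K
T = 15.6 + 409.217 = 424.817 °C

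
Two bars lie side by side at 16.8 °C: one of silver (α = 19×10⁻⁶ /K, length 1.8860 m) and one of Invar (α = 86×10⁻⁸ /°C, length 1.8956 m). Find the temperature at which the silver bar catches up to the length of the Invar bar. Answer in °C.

L₁(1 + α₁ΔT) = L₂(1 + α₂ΔT) ⇒ ΔT = (L₂ − L₁)/(α₁L₁ − α₂L₂)
L₂ − L₁ = 1.8956 − 1.8860 = 9.60×10⁻³ m
α₁L₁ − α₂L₂ = 19×10⁻⁶×1.8860 − 86×10⁻⁸×1.8956 = 3.4203784×10⁻⁵ m/K
ΔT = 9.60×10⁻³ / 3.4203784×10⁻⁵ = 280.671 K
T = 16.8 + 280.671 = 297.471 °C

T = 297.5 °C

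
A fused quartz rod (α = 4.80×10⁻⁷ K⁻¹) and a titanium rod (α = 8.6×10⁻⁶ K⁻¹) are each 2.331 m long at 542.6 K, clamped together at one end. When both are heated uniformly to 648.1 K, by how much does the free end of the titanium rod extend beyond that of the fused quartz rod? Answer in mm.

ΔT = 105.5 K
fused quartz: ΔL = 4.80×10⁻⁷ × 2.331 m × 105.5 = 1.1804×10⁻⁴ m = 0.11804 mm
titanium: ΔL = 8.6×10⁻⁶ × 2.331 m × 105.5 = 2.1149×10⁻³ m = 2.1149 mm
difference = 2.1149 − 0.11804 = 1.99686 mm

2.00 mm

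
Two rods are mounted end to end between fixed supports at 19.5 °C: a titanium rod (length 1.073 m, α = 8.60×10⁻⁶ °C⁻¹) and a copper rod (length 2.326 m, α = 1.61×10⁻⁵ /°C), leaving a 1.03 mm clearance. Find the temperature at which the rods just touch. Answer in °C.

Gap closes when ΔL₁ + ΔL₂ = 1.03 mm = 1.03×10⁻³ m
(α₁L₁ + α₂L₂)ΔT = g
α₁L₁ + α₂L₂ = 8.60×10⁻⁶×1.073 + 1.61×10⁻⁵×2.326 = 4.66764×10⁻⁵ m/K
ΔT = 1.03×10⁻³ / 4.66764×10⁻⁵ = 22.067 K
T = 19.5 + 22.067 = 41.567 °C

T = 41.6 °C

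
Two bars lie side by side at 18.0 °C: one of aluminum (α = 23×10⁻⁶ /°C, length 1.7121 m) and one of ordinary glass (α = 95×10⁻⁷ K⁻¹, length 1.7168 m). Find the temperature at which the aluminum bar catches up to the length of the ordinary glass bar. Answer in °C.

L₁(1 + α₁ΔT) = L₂(1 + α₂ΔT) ⇒ ΔT = (L₂ − L₁)/(α₁L₁ − α₂L₂)
L₂ − L₁ = 1.7168 − 1.7121 = 4.70×10⁻³ m
α₁L₁ − α₂L₂ = 23×10⁻⁶×1.7121 − 95×10⁻⁷×1.7168 = 2.30687×10⁻⁵ m/K
ΔT = 4.70×10⁻³ / 2.30687×10⁻⁵ = 203.739 K
T = 18.0 + 203.739 = 221.739 °C

T = 221.7 °C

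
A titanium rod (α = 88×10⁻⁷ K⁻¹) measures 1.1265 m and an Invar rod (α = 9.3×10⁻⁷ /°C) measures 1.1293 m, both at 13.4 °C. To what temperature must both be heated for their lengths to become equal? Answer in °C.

L₁(1 + α₁ΔT) = L₂(1 + α₂ΔT) ⇒ ΔT = (L₂ − L₁)/(α₁L₁ − α₂L₂)
L₂ − L₁ = 1.1293 − 1.1265 = 2.80×10⁻³ m
α₁L₁ − α₂L₂ = 88×10⁻⁷×1.1265 − 9.3×10⁻⁷×1.1293 = 8.862951×10⁻⁶ m/K
ΔT = 2.80×10⁻³ / 8.862951×10⁻⁶ = 315.922 K
T = 13.4 + 315.922 = 329.322 °C

T = 329.3 °C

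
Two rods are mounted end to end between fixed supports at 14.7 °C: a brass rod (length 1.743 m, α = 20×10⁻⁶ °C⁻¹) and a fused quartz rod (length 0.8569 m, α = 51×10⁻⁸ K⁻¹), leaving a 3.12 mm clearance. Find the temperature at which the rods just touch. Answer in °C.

T = 103 °C

Gap closes when ΔL₁ + ΔL₂ = 3.12 mm = 3.12×10⁻³ m
(α₁L₁ + α₂L₂)ΔT = g
α₁L₁ + α₂L₂ = 20×10⁻⁶×1.743 + 51×10⁻⁸×0.8569 = 3.5297019×10⁻⁵ m/K
ΔT = 3.12×10⁻³ / 3.5297019×10⁻⁵ = 88.39 K
T = 14.7 + 88.39 = 103.09 °C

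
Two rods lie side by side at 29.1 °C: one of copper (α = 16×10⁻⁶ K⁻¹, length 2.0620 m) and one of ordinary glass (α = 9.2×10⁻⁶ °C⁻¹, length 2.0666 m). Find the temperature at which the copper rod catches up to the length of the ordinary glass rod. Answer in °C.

T = 358.2 °C

L₁(1 + α₁ΔT) = L₂(1 + α₂ΔT) ⇒ ΔT = (L₂ − L₁)/(α₁L₁ − α₂L₂)
L₂ − L₁ = 2.0666 − 2.0620 = 4.60×10⁻³ m
α₁L₁ − α₂L₂ = 16×10⁻⁶×2.0620 − 9.2×10⁻⁶×2.0666 = 1.397928×10⁻⁵ m/K
ΔT = 4.60×10⁻³ / 1.397928×10⁻⁵ = 329.058 K
T = 29.1 + 329.058 = 358.158 °C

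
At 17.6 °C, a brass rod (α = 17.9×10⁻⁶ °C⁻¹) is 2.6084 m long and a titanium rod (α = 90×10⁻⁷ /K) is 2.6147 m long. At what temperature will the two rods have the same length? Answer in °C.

T = 289.6 °C

Equal length when α₁L₁ΔT − α₂L₂ΔT = L₂ − L₁ = 6.30×10⁻³ m
α₁L₁ = 4.669036×10⁻⁵, α₂L₂ = 2.35323×10⁻⁵ → Δ(αL) = 2.315806×10⁻⁵ m/K
ΔT = 6.30×10⁻³ / 2.315806×10⁻⁵ = 272.044 K, so T = 17.6 + 272.044 = 289.644 °C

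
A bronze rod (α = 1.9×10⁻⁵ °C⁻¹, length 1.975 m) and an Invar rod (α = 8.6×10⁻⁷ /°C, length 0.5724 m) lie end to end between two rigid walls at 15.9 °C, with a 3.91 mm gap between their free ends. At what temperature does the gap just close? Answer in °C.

T = 119 °C

α₁L₁ = 3.7525×10⁻⁵ m/K, α₂L₂ = 4.92264×10⁻⁷ m/K → total 3.8017264×10⁻⁵ m/K
ΔT = g/(α₁L₁+α₂L₂) = 3.91×10⁻³ / 3.8017264×10⁻⁵ = 102.85 K
T = 15.9 + 102.85 = 118.75 °C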